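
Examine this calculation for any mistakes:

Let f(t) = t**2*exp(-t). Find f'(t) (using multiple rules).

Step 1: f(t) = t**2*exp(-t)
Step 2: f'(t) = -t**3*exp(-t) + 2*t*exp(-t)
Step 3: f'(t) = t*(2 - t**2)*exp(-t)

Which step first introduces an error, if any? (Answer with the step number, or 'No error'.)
Step 2

Step 2 is incorrect due to a wrong exponent.
The step shows: -t**3*exp(-t) + 2*t*exp(-t)
The correct value should be: -t**2*exp(-t) + 2*t*exp(-t)

Explanation: The exponent 2 on t was incorrectly written as 3: the term -t**2*exp(-t) was incorrectly written as -t**3*exp(-t)
The later steps are derived from this incorrect expression, so the error originates in Step 2.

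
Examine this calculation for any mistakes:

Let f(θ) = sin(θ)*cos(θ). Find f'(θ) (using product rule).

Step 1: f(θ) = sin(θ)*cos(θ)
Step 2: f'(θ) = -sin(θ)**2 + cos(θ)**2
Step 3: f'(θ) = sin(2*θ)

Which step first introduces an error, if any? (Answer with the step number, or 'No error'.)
Step 3

Step 3 is incorrect due to a wrong trig function.
The step shows: sin(2*θ)
The correct value should be: cos(2*θ)

Explanation: cos(2*θ) was incorrectly written as sin(2*θ): the term cos(2*θ) was incorrectly written as sin(2*θ)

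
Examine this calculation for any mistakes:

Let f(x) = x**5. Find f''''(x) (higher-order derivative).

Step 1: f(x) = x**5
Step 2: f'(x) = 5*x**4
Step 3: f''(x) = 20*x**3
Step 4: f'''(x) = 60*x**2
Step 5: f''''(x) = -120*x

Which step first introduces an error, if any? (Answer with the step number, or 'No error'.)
Step 5

Step 5 is incorrect due to a sign flip.
The step shows: -120*x
The correct value should be: 120*x

Explanation: The sign of the whole expression was flipped: the term 120*x was incorrectly written as -120*x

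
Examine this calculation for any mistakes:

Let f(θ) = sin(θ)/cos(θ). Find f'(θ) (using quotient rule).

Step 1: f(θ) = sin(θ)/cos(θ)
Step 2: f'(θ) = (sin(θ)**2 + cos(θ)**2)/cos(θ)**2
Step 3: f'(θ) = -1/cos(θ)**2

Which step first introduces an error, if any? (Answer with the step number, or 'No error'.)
Step 3

Step 3 is incorrect due to a sign flip.
The step shows: -1/cos(θ)**2
The correct value should be: cos(θ)**(-2)

Explanation: The sign of the whole expression was flipped: the term cos(θ)**(-2) was incorrectly written as -1/cos(θ)**2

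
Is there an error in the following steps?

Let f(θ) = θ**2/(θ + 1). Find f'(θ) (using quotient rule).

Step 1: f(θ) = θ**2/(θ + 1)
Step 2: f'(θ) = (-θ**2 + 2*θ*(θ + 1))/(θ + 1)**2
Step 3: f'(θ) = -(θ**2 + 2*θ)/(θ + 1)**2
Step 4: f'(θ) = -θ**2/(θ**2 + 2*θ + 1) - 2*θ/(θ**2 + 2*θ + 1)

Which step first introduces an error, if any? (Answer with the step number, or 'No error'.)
Step 3

Step 3 is incorrect due to a sign flip.
The step shows: -(θ**2 + 2*θ)/(θ + 1)**2
The correct value should be: (θ**2 + 2*θ)/(θ + 1)**2

Explanation: The sign of the whole expression was flipped: the term (θ**2 + 2*θ)/(θ + 1)**2 was incorrectly written as -(θ**2 + 2*θ)/(θ + 1)**2
The later steps are derived from this incorrect expression, so the error originates in Step 3.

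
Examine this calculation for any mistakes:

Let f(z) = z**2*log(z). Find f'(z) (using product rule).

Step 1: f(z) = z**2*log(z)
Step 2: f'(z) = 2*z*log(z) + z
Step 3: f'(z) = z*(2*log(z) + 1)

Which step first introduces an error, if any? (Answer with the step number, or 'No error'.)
No error

All steps in this derivation are correct.
The final answer f'(z) = z*(2*log(z) + 1) is valid.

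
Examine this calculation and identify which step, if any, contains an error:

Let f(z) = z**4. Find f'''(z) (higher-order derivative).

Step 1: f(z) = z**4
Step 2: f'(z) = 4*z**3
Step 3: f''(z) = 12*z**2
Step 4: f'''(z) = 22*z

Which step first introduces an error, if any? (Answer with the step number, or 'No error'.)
Step 4

Step 4 is incorrect due to a wrong coefficient.
The step shows: 22*z
The correct value should be: 24*z

Explanation: The coefficient 24 was incorrectly written as 22: the term 24*z was incorrectly written as 22*z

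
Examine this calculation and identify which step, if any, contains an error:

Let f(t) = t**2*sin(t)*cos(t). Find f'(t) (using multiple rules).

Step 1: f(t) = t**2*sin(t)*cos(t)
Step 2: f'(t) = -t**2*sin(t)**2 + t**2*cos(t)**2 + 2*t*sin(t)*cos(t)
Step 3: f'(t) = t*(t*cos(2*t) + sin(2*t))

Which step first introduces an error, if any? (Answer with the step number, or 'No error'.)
No error

All steps in this derivation are correct.
The final answer f'(t) = t*(t*cos(2*t) + sin(2*t)) is valid.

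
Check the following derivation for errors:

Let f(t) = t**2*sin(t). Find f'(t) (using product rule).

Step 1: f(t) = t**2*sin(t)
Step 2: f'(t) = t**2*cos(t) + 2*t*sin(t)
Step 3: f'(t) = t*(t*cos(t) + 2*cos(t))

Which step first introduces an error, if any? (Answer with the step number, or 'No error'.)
Step 3

Step 3 is incorrect due to a wrong trig function.
The step shows: t*(t*cos(t) + 2*cos(t))
The correct value should be: t*(t*cos(t) + 2*sin(t))

Explanation: sin(t) was incorrectly written as cos(t): the term t*(t*cos(t) + 2*sin(t)) was incorrectly written as t*(t*cos(t) + 2*cos(t))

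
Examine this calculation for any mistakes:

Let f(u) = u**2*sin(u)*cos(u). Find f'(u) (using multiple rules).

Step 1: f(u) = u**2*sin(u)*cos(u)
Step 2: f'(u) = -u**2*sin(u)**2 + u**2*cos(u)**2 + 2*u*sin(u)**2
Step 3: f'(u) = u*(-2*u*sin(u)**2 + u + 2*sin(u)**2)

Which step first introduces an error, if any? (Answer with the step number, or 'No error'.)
Step 2

Step 2 is incorrect due to a wrong trig function.
The step shows: -u**2*sin(u)**2 + u**2*cos(u)**2 + 2*u*sin(u)**2
The correct value should be: -u**2*sin(u)**2 + u**2*cos(u)**2 + 2*u*sin(u)*cos(u)

Explanation: cos(u) was incorrectly written as sin(u): the term 2*u*sin(u)*cos(u) was incorrectly written as 2*u*sin(u)**2
The later steps are derived from this incorrect expression, so the error originates in Step 2.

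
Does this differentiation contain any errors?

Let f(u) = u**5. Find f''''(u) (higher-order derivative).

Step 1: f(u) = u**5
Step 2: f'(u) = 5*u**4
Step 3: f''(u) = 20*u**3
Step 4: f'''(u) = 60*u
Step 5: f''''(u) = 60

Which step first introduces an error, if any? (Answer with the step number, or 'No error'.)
Step 4

Step 4 is incorrect due to a wrong exponent.
The step shows: 60*u
The correct value should be: 60*u**2

Explanation: The exponent 2 on u was incorrectly written as 1: the term 60*u**2 was incorrectly written as 60*u
The later steps are derived from this incorrect expression, so the error originates in Step 4.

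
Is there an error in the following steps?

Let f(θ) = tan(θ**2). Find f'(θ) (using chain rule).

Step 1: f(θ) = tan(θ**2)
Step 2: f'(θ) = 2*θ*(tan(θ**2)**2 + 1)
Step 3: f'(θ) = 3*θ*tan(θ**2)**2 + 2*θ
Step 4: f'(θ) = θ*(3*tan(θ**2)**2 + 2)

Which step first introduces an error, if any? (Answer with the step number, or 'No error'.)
Step 3

Step 3 is incorrect due to a wrong coefficient.
The step shows: 3*θ*tan(θ**2)**2 + 2*θ
The correct value should be: 2*θ*tan(θ**2)**2 + 2*θ

Explanation: The coefficient 2 was incorrectly written as 3: the term 2*θ*tan(θ**2)**2 was incorrectly written as 3*θ*tan(θ**2)**2
The later steps are derived from this incorrect expression, so the error originates in Step 3.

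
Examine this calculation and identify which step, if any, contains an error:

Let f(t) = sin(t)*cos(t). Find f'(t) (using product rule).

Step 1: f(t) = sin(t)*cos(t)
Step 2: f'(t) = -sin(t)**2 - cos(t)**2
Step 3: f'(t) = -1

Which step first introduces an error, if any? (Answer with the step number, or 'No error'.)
Step 2

Step 2 is incorrect due to a sign flip.
The step shows: -sin(t)**2 - cos(t)**2
The correct value should be: -sin(t)**2 + cos(t)**2

Explanation: The sign of one term was flipped: the term cos(t)**2 was incorrectly written as -cos(t)**2
The later steps are derived from this incorrect expression, so the error originates in Step 2.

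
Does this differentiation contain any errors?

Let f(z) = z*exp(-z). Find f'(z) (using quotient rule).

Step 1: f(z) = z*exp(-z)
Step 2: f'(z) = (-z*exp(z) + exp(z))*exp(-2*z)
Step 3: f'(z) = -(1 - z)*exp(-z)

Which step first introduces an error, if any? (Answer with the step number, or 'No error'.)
Step 3

Step 3 is incorrect due to a sign flip.
The step shows: -(1 - z)*exp(-z)
The correct value should be: (1 - z)*exp(-z)

Explanation: The sign of the whole expression was flipped: the term (1 - z)*exp(-z) was incorrectly written as -(1 - z)*exp(-z)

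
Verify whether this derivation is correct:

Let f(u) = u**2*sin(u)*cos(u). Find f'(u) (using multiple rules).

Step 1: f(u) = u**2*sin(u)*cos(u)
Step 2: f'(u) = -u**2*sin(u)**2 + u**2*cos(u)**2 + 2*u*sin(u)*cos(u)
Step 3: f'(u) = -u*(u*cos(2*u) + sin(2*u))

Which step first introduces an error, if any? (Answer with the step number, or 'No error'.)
Step 3

Step 3 is incorrect due to a sign flip.
The step shows: -u*(u*cos(2*u) + sin(2*u))
The correct value should be: u*(u*cos(2*u) + sin(2*u))

Explanation: The sign of the whole expression was flipped: the term u*(u*cos(2*u) + sin(2*u)) was incorrectly written as -u*(u*cos(2*u) + sin(2*u))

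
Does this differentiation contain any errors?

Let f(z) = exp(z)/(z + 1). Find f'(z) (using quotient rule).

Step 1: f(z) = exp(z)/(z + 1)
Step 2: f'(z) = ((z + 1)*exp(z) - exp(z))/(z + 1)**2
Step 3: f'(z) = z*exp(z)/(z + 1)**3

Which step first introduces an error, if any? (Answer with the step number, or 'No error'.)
Step 3

Step 3 is incorrect due to a wrong exponent.
The step shows: z*exp(z)/(z + 1)**3
The correct value should be: z*exp(z)/(z + 1)**2

Explanation: The exponent -2 on z + 1 was incorrectly written as -3: the term z*exp(z)/(z + 1)**2 was incorrectly written as z*exp(z)/(z + 1)**3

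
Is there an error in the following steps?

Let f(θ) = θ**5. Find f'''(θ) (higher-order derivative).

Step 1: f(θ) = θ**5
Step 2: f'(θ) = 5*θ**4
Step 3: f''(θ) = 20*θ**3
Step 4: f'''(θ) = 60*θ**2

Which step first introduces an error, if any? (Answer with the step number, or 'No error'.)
No error

All steps in this derivation are correct.
The final answer f'''(θ) = 60*θ**2 is valid.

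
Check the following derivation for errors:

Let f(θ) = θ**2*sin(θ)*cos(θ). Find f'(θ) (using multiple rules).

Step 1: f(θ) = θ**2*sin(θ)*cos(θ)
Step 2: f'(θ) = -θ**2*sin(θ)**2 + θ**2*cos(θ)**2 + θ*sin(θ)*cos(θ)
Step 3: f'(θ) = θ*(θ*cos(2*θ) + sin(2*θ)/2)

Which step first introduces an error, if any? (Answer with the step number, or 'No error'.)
Step 2

Step 2 is incorrect due to a wrong coefficient.
The step shows: -θ**2*sin(θ)**2 + θ**2*cos(θ)**2 + θ*sin(θ)*cos(θ)
The correct value should be: -θ**2*sin(θ)**2 + θ**2*cos(θ)**2 + 2*θ*sin(θ)*cos(θ)

Explanation: The coefficient 2 was incorrectly written as 1: the term 2*θ*sin(θ)*cos(θ) was incorrectly written as θ*sin(θ)*cos(θ)
The later steps are derived from this incorrect expression, so the error originates in Step 2.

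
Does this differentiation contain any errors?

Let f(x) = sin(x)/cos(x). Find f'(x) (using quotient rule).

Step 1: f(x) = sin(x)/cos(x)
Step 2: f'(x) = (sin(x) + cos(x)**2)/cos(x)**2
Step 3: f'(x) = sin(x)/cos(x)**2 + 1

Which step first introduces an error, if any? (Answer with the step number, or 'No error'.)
Step 2

Step 2 is incorrect due to a wrong exponent.
The step shows: (sin(x) + cos(x)**2)/cos(x)**2
The correct value should be: (sin(x)**2 + cos(x)**2)/cos(x)**2

Explanation: The exponent 2 on sin(x) was incorrectly written as 1: the term (sin(x)**2 + cos(x)**2)/cos(x)**2 was incorrectly written as (sin(x) + cos(x)**2)/cos(x)**2
The later steps are derived from this incorrect expression, so the error originates in Step 2.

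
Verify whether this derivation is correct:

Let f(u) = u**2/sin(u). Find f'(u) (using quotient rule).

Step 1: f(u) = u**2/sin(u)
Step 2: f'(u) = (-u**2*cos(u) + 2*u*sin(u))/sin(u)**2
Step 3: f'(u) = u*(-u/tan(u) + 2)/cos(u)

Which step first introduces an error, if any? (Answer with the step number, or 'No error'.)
Step 3

Step 3 is incorrect due to a wrong trig function.
The step shows: u*(-u/tan(u) + 2)/cos(u)
The correct value should be: u*(-u/tan(u) + 2)/sin(u)

Explanation: sin(u) was incorrectly written as cos(u): the term u*(-u/tan(u) + 2)/sin(u) was incorrectly written as u*(-u/tan(u) + 2)/cos(u)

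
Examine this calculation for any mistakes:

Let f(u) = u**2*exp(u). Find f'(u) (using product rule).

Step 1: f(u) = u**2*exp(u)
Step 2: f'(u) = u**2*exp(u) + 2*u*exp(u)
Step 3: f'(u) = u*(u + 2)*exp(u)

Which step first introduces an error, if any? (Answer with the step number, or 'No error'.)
No error

All steps in this derivation are correct.
The final answer f'(u) = u*(u + 2)*exp(u) is valid.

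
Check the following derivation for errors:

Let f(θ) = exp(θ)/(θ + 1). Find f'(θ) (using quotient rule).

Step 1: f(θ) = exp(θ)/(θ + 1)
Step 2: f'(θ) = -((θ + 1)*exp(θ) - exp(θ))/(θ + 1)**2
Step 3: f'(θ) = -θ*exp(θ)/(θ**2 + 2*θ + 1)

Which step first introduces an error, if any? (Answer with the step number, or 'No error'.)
Step 2

Step 2 is incorrect due to a sign flip.
The step shows: -((θ + 1)*exp(θ) - exp(θ))/(θ + 1)**2
The correct value should be: ((θ + 1)*exp(θ) - exp(θ))/(θ + 1)**2

Explanation: The sign of the whole expression was flipped: the term ((θ + 1)*exp(θ) - exp(θ))/(θ + 1)**2 was incorrectly written as -((θ + 1)*exp(θ) - exp(θ))/(θ + 1)**2
The later steps are derived from this incorrect expression, so the error originates in Step 2.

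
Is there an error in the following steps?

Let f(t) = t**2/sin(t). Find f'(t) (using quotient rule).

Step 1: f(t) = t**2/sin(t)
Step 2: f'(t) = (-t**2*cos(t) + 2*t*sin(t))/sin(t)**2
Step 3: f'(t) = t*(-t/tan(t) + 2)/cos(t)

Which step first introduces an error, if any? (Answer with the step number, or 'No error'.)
Step 3

Step 3 is incorrect due to a wrong trig function.
The step shows: t*(-t/tan(t) + 2)/cos(t)
The correct value should be: t*(-t/tan(t) + 2)/sin(t)

Explanation: sin(t) was incorrectly written as cos(t): the term t*(-t/tan(t) + 2)/sin(t) was incorrectly written as t*(-t/tan(t) + 2)/cos(t)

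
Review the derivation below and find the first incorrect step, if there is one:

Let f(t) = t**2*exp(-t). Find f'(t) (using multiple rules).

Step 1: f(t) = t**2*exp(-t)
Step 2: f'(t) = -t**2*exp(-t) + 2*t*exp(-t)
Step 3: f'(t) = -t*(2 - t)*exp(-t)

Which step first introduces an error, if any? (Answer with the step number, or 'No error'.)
Step 3

Step 3 is incorrect due to a sign flip.
The step shows: -t*(2 - t)*exp(-t)
The correct value should be: t*(2 - t)*exp(-t)

Explanation: The sign of the whole expression was flipped: the term t*(2 - t)*exp(-t) was incorrectly written as -t*(2 - t)*exp(-t)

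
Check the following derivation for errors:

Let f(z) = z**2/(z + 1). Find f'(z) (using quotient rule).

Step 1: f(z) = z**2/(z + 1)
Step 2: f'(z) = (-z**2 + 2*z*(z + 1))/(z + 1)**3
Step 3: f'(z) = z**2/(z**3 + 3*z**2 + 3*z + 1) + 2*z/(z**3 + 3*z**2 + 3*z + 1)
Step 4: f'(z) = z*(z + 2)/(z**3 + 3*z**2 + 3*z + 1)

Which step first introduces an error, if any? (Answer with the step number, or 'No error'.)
Step 2

Step 2 is incorrect due to a wrong exponent.
The step shows: (-z**2 + 2*z*(z + 1))/(z + 1)**3
The correct value should be: (-z**2 + 2*z*(z + 1))/(z + 1)**2

Explanation: The exponent -2 on z + 1 was incorrectly written as -3: the term (-z**2 + 2*z*(z + 1))/(z + 1)**2 was incorrectly written as (-z**2 + 2*z*(z + 1))/(z + 1)**3
The later steps are derived from this incorrect expression, so the error originates in Step 2.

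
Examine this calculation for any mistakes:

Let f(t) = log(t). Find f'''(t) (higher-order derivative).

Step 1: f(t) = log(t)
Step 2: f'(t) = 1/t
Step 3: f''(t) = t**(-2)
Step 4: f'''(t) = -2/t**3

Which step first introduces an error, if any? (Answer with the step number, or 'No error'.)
Step 3

Step 3 is incorrect due to a sign flip.
The step shows: t**(-2)
The correct value should be: -1/t**2

Explanation: The sign of the whole expression was flipped: the term -1/t**2 was incorrectly written as t**(-2)
The later steps are derived from this incorrect expression, so the error originates in Step 3.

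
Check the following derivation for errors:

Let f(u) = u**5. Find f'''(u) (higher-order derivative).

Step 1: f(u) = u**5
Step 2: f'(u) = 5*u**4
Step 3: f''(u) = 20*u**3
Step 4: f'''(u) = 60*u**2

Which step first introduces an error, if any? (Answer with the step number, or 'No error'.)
No error

All steps in this derivation are correct.
The final answer f'''(u) = 60*u**2 is valid.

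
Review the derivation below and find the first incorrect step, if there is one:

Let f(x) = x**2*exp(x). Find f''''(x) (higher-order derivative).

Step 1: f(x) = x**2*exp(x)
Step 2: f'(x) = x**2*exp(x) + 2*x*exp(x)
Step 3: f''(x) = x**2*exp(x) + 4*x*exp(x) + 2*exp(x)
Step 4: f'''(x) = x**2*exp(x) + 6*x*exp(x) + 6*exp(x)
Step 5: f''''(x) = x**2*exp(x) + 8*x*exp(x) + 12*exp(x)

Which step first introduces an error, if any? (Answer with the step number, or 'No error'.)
No error

All steps in this derivation are correct.
The final answer f''''(x) = x**2*exp(x) + 8*x*exp(x) + 12*exp(x) is valid.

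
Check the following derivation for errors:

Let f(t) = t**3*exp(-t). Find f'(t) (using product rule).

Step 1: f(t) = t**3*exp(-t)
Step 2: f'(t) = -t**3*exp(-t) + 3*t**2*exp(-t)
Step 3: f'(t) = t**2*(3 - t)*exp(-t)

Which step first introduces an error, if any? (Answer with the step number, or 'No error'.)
No error

All steps in this derivation are correct.
The final answer f'(t) = t**2*(3 - t)*exp(-t) is valid.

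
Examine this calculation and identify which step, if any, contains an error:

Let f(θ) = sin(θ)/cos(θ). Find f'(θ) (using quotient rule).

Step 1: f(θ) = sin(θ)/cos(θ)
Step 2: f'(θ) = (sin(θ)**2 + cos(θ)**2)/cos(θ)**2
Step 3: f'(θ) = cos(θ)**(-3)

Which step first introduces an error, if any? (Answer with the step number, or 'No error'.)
Step 3

Step 3 is incorrect due to a wrong exponent.
The step shows: cos(θ)**(-3)
The correct value should be: cos(θ)**(-2)

Explanation: The exponent -2 on cos(θ) was incorrectly written as -3: the term cos(θ)**(-2) was incorrectly written as cos(θ)**(-3)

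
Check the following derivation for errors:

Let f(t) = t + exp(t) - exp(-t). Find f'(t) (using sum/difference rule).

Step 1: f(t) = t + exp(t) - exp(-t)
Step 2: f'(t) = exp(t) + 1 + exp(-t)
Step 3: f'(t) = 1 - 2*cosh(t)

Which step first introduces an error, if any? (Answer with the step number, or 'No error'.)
Step 3

Step 3 is incorrect due to a sign flip.
The step shows: 1 - 2*cosh(t)
The correct value should be: 2*cosh(t) + 1

Explanation: The sign of one term was flipped: the term 2*cosh(t) was incorrectly written as -2*cosh(t)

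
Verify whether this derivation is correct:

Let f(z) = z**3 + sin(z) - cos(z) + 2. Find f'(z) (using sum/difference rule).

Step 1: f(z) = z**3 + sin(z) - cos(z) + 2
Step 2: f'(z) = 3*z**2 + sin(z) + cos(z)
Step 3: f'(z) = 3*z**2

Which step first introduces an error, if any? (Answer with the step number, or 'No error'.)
Step 3

Step 3 is incorrect due to a dropped term.
The step shows: 3*z**2
The correct value should be: 3*z**2 + sqrt(2)*sin(z + pi/4)

Explanation: A term was dropped: the term sqrt(2)*sin(z + pi/4) was incorrectly omitted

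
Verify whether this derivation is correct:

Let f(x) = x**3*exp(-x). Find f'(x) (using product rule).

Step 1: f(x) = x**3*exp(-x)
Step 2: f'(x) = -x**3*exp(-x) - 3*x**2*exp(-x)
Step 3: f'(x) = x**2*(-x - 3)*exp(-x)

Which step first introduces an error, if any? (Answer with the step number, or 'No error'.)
Step 2

Step 2 is incorrect due to a sign flip.
The step shows: -x**3*exp(-x) - 3*x**2*exp(-x)
The correct value should be: -x**3*exp(-x) + 3*x**2*exp(-x)

Explanation: The sign of one term was flipped: the term 3*x**2*exp(-x) was incorrectly written as -3*x**2*exp(-x)
The later steps are derived from this incorrect expression, so the error originates in Step 2.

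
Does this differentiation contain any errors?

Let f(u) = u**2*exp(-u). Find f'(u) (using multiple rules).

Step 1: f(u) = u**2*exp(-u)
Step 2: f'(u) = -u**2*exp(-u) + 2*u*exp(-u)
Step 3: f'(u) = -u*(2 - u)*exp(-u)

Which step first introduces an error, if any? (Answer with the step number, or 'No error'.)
Step 3

Step 3 is incorrect due to a sign flip.
The step shows: -u*(2 - u)*exp(-u)
The correct value should be: u*(2 - u)*exp(-u)

Explanation: The sign of the whole expression was flipped: the term u*(2 - u)*exp(-u) was incorrectly written as -u*(2 - u)*exp(-u)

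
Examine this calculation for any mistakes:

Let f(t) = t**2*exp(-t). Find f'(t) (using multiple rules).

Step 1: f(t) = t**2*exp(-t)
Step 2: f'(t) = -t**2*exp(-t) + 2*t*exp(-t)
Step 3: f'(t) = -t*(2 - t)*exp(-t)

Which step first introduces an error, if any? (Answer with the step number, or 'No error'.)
Step 3

Step 3 is incorrect due to a sign flip.
The step shows: -t*(2 - t)*exp(-t)
The correct value should be: t*(2 - t)*exp(-t)

Explanation: The sign of the whole expression was flipped: the term t*(2 - t)*exp(-t) was incorrectly written as -t*(2 - t)*exp(-t)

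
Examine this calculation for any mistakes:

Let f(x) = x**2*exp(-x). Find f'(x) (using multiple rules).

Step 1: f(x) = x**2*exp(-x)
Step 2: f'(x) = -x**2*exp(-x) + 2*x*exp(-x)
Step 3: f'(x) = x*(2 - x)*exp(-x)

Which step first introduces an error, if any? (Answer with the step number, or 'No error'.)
No error

All steps in this derivation are correct.
The final answer f'(x) = x*(2 - x)*exp(-x) is valid.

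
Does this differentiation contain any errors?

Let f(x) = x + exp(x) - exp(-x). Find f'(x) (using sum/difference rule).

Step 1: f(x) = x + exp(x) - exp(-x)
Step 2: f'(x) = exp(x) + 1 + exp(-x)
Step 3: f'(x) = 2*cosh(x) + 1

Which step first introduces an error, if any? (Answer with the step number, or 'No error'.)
No error

All steps in this derivation are correct.
The final answer f'(x) = 2*cosh(x) + 1 is valid.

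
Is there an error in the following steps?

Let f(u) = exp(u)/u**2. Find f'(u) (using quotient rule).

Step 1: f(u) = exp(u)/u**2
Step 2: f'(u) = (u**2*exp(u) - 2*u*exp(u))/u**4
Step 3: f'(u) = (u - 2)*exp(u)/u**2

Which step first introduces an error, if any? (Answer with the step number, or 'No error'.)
Step 3

Step 3 is incorrect due to a wrong exponent.
The step shows: (u - 2)*exp(u)/u**2
The correct value should be: (u - 2)*exp(u)/u**3

Explanation: The exponent -3 on u was incorrectly written as -2: the term (u - 2)*exp(u)/u**3 was incorrectly written as (u - 2)*exp(u)/u**2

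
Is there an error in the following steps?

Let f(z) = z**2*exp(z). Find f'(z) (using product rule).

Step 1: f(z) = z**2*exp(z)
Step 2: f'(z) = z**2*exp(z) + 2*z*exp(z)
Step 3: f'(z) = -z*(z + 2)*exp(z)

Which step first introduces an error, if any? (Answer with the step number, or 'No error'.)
Step 3

Step 3 is incorrect due to a sign flip.
The step shows: -z*(z + 2)*exp(z)
The correct value should be: z*(z + 2)*exp(z)

Explanation: The sign of the whole expression was flipped: the term z*(z + 2)*exp(z) was incorrectly written as -z*(z + 2)*exp(z)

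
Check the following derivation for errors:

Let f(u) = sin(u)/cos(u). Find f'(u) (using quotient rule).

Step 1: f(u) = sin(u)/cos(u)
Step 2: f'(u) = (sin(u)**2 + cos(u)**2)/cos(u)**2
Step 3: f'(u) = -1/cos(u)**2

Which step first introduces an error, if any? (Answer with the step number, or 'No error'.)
Step 3

Step 3 is incorrect due to a sign flip.
The step shows: -1/cos(u)**2
The correct value should be: cos(u)**(-2)

Explanation: The sign of the whole expression was flipped: the term cos(u)**(-2) was incorrectly written as -1/cos(u)**2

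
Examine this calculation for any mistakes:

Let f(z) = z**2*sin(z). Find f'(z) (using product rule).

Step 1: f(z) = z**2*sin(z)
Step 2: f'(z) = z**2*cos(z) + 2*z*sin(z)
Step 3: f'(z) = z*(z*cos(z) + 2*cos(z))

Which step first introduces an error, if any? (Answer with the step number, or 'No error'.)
Step 3

Step 3 is incorrect due to a wrong trig function.
The step shows: z*(z*cos(z) + 2*cos(z))
The correct value should be: z*(z*cos(z) + 2*sin(z))

Explanation: sin(z) was incorrectly written as cos(z): the term z*(z*cos(z) + 2*sin(z)) was incorrectly written as z*(z*cos(z) + 2*cos(z))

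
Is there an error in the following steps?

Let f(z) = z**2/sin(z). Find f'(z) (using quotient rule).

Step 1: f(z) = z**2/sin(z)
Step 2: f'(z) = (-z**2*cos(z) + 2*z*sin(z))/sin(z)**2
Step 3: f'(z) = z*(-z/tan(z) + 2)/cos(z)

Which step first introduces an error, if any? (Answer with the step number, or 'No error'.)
Step 3

Step 3 is incorrect due to a wrong trig function.
The step shows: z*(-z/tan(z) + 2)/cos(z)
The correct value should be: z*(-z/tan(z) + 2)/sin(z)

Explanation: sin(z) was incorrectly written as cos(z): the term z*(-z/tan(z) + 2)/sin(z) was incorrectly written as z*(-z/tan(z) + 2)/cos(z)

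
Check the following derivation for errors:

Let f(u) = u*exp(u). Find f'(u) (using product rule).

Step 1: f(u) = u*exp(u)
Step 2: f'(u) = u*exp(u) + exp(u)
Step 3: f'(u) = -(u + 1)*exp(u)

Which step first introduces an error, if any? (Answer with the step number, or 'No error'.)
Step 3

Step 3 is incorrect due to a sign flip.
The step shows: -(u + 1)*exp(u)
The correct value should be: (u + 1)*exp(u)

Explanation: The sign of the whole expression was flipped: the term (u + 1)*exp(u) was incorrectly written as -(u + 1)*exp(u)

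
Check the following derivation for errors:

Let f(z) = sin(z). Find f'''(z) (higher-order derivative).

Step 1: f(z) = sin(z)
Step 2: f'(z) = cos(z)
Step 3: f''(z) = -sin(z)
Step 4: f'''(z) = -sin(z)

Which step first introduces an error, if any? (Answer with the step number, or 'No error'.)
Step 4

Step 4 is incorrect due to a wrong trig function.
The step shows: -sin(z)
The correct value should be: -cos(z)

Explanation: cos(z) was incorrectly written as sin(z): the term -cos(z) was incorrectly written as -sin(z)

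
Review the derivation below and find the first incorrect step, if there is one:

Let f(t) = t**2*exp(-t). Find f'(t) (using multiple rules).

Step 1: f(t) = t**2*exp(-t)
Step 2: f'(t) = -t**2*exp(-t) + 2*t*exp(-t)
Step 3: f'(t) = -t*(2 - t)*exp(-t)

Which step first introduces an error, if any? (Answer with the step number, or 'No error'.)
Step 3

Step 3 is incorrect due to a sign flip.
The step shows: -t*(2 - t)*exp(-t)
The correct value should be: t*(2 - t)*exp(-t)

Explanation: The sign of the whole expression was flipped: the term t*(2 - t)*exp(-t) was incorrectly written as -t*(2 - t)*exp(-t)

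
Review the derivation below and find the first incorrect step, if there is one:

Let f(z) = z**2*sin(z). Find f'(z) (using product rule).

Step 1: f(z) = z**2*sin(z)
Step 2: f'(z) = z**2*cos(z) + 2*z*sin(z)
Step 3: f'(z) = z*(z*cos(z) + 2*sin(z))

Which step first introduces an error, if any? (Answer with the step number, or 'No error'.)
No error

All steps in this derivation are correct.
The final answer f'(z) = z*(z*cos(z) + 2*sin(z)) is valid.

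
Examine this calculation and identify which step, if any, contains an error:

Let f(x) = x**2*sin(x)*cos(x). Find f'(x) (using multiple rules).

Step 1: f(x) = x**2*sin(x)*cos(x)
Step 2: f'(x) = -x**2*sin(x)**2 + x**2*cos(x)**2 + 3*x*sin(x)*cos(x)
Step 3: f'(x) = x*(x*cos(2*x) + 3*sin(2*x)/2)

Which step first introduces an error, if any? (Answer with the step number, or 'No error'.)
Step 2

Step 2 is incorrect due to a wrong coefficient.
The step shows: -x**2*sin(x)**2 + x**2*cos(x)**2 + 3*x*sin(x)*cos(x)
The correct value should be: -x**2*sin(x)**2 + x**2*cos(x)**2 + 2*x*sin(x)*cos(x)

Explanation: The coefficient 2 was incorrectly written as 3: the term 2*x*sin(x)*cos(x) was incorrectly written as 3*x*sin(x)*cos(x)
The later steps are derived from this incorrect expression, so the error originates in Step 2.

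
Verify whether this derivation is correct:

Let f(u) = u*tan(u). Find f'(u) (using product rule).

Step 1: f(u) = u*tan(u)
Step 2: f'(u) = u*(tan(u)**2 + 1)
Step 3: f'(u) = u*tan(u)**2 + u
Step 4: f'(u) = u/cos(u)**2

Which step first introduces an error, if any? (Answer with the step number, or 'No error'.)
Step 2

Step 2 is incorrect due to a dropped term.
The step shows: u*(tan(u)**2 + 1)
The correct value should be: u*(tan(u)**2 + 1) + tan(u)

Explanation: A term was dropped: the term tan(u) was incorrectly omitted
The later steps are derived from this incorrect expression, so the error originates in Step 2.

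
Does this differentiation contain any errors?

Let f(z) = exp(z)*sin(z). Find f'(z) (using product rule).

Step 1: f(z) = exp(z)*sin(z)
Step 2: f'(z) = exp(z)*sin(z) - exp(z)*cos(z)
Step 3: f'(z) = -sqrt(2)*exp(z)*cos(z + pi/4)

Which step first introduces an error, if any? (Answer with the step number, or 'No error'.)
Step 2

Step 2 is incorrect due to a sign flip.
The step shows: exp(z)*sin(z) - exp(z)*cos(z)
The correct value should be: exp(z)*sin(z) + exp(z)*cos(z)

Explanation: The sign of one term was flipped: the term exp(z)*cos(z) was incorrectly written as -exp(z)*cos(z)
The later steps are derived from this incorrect expression, so the error originates in Step 2.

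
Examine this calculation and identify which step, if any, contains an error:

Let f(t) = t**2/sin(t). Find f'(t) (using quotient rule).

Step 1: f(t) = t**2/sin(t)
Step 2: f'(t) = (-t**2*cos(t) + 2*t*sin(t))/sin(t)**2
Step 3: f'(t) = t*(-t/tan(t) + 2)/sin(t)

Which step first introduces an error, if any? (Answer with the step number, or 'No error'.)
No error

All steps in this derivation are correct.
The final answer f'(t) = t*(-t/tan(t) + 2)/sin(t) is valid.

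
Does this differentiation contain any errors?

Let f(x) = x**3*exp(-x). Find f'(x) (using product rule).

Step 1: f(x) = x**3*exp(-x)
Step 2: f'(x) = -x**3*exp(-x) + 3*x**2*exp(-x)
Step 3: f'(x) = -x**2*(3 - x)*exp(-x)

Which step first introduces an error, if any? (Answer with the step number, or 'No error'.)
Step 3

Step 3 is incorrect due to a sign flip.
The step shows: -x**2*(3 - x)*exp(-x)
The correct value should be: x**2*(3 - x)*exp(-x)

Explanation: The sign of the whole expression was flipped: the term x**2*(3 - x)*exp(-x) was incorrectly written as -x**2*(3 - x)*exp(-x)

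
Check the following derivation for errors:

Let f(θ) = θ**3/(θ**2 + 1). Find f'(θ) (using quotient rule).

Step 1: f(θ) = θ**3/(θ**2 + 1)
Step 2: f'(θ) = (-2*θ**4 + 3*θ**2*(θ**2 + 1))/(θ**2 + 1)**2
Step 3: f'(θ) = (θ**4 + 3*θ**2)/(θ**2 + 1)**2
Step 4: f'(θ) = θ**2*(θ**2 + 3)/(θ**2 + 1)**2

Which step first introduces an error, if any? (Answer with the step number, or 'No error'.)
No error

All steps in this derivation are correct.
The final answer f'(θ) = θ**2*(θ**2 + 3)/(θ**2 + 1)**2 is valid.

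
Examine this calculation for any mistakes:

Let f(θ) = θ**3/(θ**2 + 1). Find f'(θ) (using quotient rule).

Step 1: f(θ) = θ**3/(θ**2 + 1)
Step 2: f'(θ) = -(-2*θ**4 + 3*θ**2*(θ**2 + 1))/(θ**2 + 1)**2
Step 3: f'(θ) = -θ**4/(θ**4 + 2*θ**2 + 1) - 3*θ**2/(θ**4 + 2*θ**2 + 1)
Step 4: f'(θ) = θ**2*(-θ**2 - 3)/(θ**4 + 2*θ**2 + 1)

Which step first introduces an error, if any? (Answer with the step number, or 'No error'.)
Step 2

Step 2 is incorrect due to a sign flip.
The step shows: -(-2*θ**4 + 3*θ**2*(θ**2 + 1))/(θ**2 + 1)**2
The correct value should be: (-2*θ**4 + 3*θ**2*(θ**2 + 1))/(θ**2 + 1)**2

Explanation: The sign of the whole expression was flipped: the term (-2*θ**4 + 3*θ**2*(θ**2 + 1))/(θ**2 + 1)**2 was incorrectly written as -(-2*θ**4 + 3*θ**2*(θ**2 + 1))/(θ**2 + 1)**2
The later steps are derived from this incorrect expression, so the error originates in Step 2.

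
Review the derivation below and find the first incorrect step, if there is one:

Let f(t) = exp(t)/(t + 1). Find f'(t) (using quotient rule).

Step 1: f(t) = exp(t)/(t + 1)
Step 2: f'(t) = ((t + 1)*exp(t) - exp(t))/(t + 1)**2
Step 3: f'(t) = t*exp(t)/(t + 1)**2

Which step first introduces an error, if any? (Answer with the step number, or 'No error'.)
No error

All steps in this derivation are correct.
The final answer f'(t) = t*exp(t)/(t + 1)**2 is valid.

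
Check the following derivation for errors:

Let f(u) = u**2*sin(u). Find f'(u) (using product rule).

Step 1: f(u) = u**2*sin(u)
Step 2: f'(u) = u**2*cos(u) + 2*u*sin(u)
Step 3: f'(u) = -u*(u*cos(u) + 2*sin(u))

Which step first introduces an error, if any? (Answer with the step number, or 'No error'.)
Step 3

Step 3 is incorrect due to a sign flip.
The step shows: -u*(u*cos(u) + 2*sin(u))
The correct value should be: u*(u*cos(u) + 2*sin(u))

Explanation: The sign of the whole expression was flipped: the term u*(u*cos(u) + 2*sin(u)) was incorrectly written as -u*(u*cos(u) + 2*sin(u))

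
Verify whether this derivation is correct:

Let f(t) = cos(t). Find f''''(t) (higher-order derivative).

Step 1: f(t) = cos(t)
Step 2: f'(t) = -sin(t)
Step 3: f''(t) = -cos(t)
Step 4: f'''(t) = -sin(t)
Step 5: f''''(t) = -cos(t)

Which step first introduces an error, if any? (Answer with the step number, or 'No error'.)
Step 4

Step 4 is incorrect due to a sign flip.
The step shows: -sin(t)
The correct value should be: sin(t)

Explanation: The sign of the whole expression was flipped: the term sin(t) was incorrectly written as -sin(t)
The later steps are derived from this incorrect expression, so the error originates in Step 4.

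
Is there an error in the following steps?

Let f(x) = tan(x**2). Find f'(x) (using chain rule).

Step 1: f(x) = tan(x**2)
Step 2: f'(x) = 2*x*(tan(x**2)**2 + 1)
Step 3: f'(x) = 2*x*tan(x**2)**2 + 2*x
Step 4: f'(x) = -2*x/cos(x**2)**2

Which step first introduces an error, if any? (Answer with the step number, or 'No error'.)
Step 4

Step 4 is incorrect due to a sign flip.
The step shows: -2*x/cos(x**2)**2
The correct value should be: 2*x/cos(x**2)**2

Explanation: The sign of the whole expression was flipped: the term 2*x/cos(x**2)**2 was incorrectly written as -2*x/cos(x**2)**2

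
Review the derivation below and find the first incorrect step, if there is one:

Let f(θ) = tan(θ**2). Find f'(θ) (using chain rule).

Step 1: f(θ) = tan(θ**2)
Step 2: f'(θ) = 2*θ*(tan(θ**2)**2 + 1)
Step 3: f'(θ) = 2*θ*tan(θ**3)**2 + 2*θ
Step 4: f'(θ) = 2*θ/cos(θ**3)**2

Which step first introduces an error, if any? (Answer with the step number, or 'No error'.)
Step 3

Step 3 is incorrect due to a wrong exponent.
The step shows: 2*θ*tan(θ**3)**2 + 2*θ
The correct value should be: 2*θ*tan(θ**2)**2 + 2*θ

Explanation: The exponent 2 on θ was incorrectly written as 3: the term 2*θ*tan(θ**2)**2 was incorrectly written as 2*θ*tan(θ**3)**2
The later steps are derived from this incorrect expression, so the error originates in Step 3.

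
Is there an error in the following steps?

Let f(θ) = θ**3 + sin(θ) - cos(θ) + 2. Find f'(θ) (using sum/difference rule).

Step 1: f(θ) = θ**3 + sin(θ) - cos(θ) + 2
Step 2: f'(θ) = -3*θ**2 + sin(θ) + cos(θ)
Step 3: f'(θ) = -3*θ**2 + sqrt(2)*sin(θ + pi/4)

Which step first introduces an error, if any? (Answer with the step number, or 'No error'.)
Step 2

Step 2 is incorrect due to a sign flip.
The step shows: -3*θ**2 + sin(θ) + cos(θ)
The correct value should be: 3*θ**2 + sin(θ) + cos(θ)

Explanation: The sign of one term was flipped: the term 3*θ**2 was incorrectly written as -3*θ**2
The later steps are derived from this incorrect expression, so the error originates in Step 2.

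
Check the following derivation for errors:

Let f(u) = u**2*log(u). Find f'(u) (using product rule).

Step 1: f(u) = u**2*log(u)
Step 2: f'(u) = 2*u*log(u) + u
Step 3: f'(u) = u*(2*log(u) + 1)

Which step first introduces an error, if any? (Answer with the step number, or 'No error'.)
No error

All steps in this derivation are correct.
The final answer f'(u) = u*(2*log(u) + 1) is valid.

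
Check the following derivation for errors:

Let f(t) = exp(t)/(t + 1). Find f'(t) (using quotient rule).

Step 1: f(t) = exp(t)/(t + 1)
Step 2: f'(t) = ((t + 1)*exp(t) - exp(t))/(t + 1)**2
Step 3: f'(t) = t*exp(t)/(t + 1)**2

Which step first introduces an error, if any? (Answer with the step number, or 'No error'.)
No error

All steps in this derivation are correct.
The final answer f'(t) = t*exp(t)/(t + 1)**2 is valid.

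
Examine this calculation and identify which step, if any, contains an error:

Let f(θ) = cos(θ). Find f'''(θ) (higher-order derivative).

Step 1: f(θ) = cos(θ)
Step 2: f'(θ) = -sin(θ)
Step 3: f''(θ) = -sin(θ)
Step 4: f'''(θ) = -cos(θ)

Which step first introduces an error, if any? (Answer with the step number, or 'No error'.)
Step 3

Step 3 is incorrect due to a wrong trig function.
The step shows: -sin(θ)
The correct value should be: -cos(θ)

Explanation: cos(θ) was incorrectly written as sin(θ): the term -cos(θ) was incorrectly written as -sin(θ)
The later steps are derived from this incorrect expression, so the error originates in Step 3.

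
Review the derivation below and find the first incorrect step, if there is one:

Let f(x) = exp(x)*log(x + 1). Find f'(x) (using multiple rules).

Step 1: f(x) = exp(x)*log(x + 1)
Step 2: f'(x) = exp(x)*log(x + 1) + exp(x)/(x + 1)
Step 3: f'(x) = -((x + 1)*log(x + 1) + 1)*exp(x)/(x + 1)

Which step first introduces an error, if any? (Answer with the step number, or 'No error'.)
Step 3

Step 3 is incorrect due to a sign flip.
The step shows: -((x + 1)*log(x + 1) + 1)*exp(x)/(x + 1)
The correct value should be: ((x + 1)*log(x + 1) + 1)*exp(x)/(x + 1)

Explanation: The sign of the whole expression was flipped: the term ((x + 1)*log(x + 1) + 1)*exp(x)/(x + 1) was incorrectly written as -((x + 1)*log(x + 1) + 1)*exp(x)/(x + 1)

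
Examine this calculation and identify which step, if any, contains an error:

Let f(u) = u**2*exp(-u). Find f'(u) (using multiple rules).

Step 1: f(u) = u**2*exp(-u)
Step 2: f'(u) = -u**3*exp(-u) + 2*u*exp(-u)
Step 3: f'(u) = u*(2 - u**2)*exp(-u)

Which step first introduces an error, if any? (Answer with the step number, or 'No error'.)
Step 2

Step 2 is incorrect due to a wrong exponent.
The step shows: -u**3*exp(-u) + 2*u*exp(-u)
The correct value should be: -u**2*exp(-u) + 2*u*exp(-u)

Explanation: The exponent 2 on u was incorrectly written as 3: the term -u**2*exp(-u) was incorrectly written as -u**3*exp(-u)
The later steps are derived from this incorrect expression, so the error originates in Step 2.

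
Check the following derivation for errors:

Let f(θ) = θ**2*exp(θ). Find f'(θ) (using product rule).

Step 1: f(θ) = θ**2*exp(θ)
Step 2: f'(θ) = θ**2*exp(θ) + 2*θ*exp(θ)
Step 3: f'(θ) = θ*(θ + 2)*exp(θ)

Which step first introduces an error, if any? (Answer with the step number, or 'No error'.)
No error

All steps in this derivation are correct.
The final answer f'(θ) = θ*(θ + 2)*exp(θ) is valid.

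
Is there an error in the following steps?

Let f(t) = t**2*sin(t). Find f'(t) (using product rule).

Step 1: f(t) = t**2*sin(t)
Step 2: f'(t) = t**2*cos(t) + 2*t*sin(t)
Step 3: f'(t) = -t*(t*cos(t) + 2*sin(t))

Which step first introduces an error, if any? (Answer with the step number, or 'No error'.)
Step 3

Step 3 is incorrect due to a sign flip.
The step shows: -t*(t*cos(t) + 2*sin(t))
The correct value should be: t*(t*cos(t) + 2*sin(t))

Explanation: The sign of the whole expression was flipped: the term t*(t*cos(t) + 2*sin(t)) was incorrectly written as -t*(t*cos(t) + 2*sin(t))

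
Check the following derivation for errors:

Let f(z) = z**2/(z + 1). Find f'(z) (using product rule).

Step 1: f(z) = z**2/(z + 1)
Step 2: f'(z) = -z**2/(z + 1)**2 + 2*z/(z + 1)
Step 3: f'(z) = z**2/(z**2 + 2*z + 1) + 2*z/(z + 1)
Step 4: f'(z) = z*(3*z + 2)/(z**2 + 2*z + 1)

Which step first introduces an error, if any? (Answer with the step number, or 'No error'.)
Step 3

Step 3 is incorrect due to a sign flip.
The step shows: z**2/(z**2 + 2*z + 1) + 2*z/(z + 1)
The correct value should be: -z**2/(z**2 + 2*z + 1) + 2*z/(z + 1)

Explanation: The sign of one term was flipped: the term -z**2/(z**2 + 2*z + 1) was incorrectly written as z**2/(z**2 + 2*z + 1)
The later steps are derived from this incorrect expression, so the error originates in Step 3.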